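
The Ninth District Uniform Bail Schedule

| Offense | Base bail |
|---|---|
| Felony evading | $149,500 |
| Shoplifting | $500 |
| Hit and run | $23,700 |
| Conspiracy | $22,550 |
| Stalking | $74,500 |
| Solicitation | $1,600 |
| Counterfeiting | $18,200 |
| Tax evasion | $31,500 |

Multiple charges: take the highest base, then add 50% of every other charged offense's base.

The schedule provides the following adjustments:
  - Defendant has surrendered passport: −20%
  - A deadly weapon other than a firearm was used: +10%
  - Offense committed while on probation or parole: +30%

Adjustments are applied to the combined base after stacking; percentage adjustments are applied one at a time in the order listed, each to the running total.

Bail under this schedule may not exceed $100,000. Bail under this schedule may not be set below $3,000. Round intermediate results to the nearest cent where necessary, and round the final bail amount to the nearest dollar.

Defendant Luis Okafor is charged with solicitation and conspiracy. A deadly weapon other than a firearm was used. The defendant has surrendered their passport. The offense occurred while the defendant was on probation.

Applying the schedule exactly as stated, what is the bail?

$26,712

Base amounts from the schedule: solicitation $1,600; conspiracy $22,550.
Stacking rule: highest base plus 50% of each additional charge. Highest is conspiracy at $22,550. Additional: $1,600 × 50% = $800. Combined base = $22,550 + $800 = $23,350.
Defendant has surrendered passport (−20%): $23,350 × 0.8 = $18,680.
A deadly weapon other than a firearm was used (+10%): $18,680 × 1.1 = $20,548.
Offense committed while on probation or parole (+30%): $20,548 × 1.3 = $26,712.40.
$26,712.40 is within the $100,000 maximum.
$26,712.40 is at or above the $3,000 minimum.
Rounded to the nearest dollar: $26,712.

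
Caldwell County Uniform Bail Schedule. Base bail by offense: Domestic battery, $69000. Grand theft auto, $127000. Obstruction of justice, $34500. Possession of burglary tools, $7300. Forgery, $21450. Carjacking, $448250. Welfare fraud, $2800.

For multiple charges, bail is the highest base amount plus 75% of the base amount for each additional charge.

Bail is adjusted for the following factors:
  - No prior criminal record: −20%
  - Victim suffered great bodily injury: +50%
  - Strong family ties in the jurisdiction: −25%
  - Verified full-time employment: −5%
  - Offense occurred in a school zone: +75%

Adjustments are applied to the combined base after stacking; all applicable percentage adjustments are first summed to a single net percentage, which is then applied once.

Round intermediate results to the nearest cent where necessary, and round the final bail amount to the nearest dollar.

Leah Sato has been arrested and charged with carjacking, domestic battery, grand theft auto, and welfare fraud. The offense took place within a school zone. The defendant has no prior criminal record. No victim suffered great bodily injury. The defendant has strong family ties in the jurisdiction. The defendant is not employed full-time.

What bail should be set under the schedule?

$776555

Base amounts from the schedule: carjacking $448250; domestic battery $69000; grand theft auto $127000; welfare fraud $2800.
Stacking rule: highest base plus 75% of each additional charge. Highest is carjacking at $448250. Additional: $69000 × 75% = $51750; $127000 × 75% = $95250; $2800 × 75% = $2100. Combined base = $448250 + $149100 = $597350.
Net percentage adjustment: −20% −25% +75% = +30%. $597350 × 1.3 = $776555.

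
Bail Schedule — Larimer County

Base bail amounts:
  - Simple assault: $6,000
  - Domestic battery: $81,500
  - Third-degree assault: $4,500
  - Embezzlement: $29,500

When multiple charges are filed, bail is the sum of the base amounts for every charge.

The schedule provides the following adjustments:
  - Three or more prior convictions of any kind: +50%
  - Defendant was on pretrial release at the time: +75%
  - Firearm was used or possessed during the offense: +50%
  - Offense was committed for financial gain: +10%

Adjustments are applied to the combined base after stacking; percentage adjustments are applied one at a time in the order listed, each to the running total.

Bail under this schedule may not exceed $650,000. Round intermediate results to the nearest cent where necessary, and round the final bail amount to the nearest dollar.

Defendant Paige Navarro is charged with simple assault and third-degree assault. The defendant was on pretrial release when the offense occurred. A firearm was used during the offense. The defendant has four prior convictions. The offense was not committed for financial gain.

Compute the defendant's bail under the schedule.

$41,344

Base amounts from the schedule: simple assault $6,000; third-degree assault $4,500.
Stacking rule: sum of all bases. $6,000 + $4,500 = $10,500.
Three or more prior convictions of any kind (+50%): $10,500 × 1.5 = $15,750.
Defendant was on pretrial release at the time (+75%): $15,750 × 1.75 = $27,562.50.
Firearm was used or possessed during the offense (+50%): $27,562.50 × 1.5 = $41,343.75.
$41,343.75 is within the $650,000 maximum.
Rounded to the nearest dollar: $41,344.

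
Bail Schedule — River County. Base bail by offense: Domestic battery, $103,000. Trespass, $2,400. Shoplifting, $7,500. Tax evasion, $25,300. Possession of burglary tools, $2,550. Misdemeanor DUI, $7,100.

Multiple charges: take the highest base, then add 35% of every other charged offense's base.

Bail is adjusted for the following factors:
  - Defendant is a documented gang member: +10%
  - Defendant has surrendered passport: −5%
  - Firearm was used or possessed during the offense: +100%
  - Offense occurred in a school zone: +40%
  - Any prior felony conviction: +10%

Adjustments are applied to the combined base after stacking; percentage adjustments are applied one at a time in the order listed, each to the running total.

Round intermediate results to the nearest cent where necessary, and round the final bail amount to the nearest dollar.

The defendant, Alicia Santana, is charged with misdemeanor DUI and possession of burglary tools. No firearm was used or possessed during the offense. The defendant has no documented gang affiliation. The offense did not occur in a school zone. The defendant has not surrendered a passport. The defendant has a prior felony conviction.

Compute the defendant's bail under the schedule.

Base amounts from the schedule: misdemeanor DUI $7,100; possession of burglary tools $2,550.
Stacking rule: highest base plus 35% of each additional charge. Highest is misdemeanor DUI at $7,100. Additional: $2,550 × 35% = $892.50. Combined base = $7,100 + $892.50 = $7,992.50.
Any prior felony conviction (+10%): $7,992.50 × 1.1 = $8,791.75.
Rounded to the nearest dollar: $8,792.

$8,792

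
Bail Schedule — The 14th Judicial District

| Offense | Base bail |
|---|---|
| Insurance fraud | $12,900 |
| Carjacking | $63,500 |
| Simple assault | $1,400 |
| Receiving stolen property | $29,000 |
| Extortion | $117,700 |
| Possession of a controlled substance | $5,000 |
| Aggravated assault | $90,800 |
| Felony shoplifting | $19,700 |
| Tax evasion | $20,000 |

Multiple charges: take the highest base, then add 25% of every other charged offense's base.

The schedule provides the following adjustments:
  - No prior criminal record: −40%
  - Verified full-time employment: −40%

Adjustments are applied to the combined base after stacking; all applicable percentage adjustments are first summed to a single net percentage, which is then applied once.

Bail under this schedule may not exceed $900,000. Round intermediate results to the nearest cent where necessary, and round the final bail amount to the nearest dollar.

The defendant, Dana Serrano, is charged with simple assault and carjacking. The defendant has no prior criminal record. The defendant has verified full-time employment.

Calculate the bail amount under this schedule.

Base amounts from the schedule: simple assault $1,400; carjacking $63,500.
Stacking rule: highest base plus 25% of each additional charge. Highest is carjacking at $63,500. Additional: $1,400 × 25% = $350. Combined base = $63,500 + $350 = $63,850.
Net percentage adjustment: −40% −40% = −80%. $63,850 × 0.2 = $12,770.
$12,770 is within the $900,000 maximum.

$12,770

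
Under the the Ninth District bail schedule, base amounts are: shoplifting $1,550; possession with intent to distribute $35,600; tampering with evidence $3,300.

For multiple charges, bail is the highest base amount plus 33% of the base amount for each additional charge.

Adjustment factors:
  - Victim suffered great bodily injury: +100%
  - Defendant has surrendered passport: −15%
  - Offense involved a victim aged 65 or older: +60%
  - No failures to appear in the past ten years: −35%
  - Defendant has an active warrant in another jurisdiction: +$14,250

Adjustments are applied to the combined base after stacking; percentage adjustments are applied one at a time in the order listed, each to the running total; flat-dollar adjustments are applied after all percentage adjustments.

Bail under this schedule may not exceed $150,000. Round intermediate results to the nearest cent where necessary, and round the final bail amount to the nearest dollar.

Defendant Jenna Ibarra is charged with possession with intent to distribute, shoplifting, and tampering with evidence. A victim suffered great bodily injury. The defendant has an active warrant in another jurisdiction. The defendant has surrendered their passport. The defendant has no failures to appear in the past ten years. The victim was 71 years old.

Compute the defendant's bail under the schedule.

$80,020

Base amounts from the schedule: possession with intent to distribute $35,600; shoplifting $1,550; tampering with evidence $3,300.
Stacking rule: highest base plus 33% of each additional charge. Highest is possession with intent to distribute at $35,600. Additional: $1,550 × 33% = $511.50; $3,300 × 33% = $1,089. Combined base = $35,600 + $1,600.50 = $37,200.50.
Victim suffered great bodily injury (+100%): $37,200.50 × 2 = $74,401.
Defendant has surrendered passport (−15%): $74,401 × 0.85 = $63,240.85.
Offense involved a victim aged 65 or older (+60%): $63,240.85 × 1.6 = $101,185.36.
No failures to appear in the past ten years (−35%): $101,185.36 × 0.65 = $65,770.48.
Defendant has an active warrant in another jurisdiction (+$14,250 flat): $65,770.48 + $14,250 = $80,020.48.
$80,020.48 is within the $150,000 maximum.
Rounded to the nearest dollar: $80,020.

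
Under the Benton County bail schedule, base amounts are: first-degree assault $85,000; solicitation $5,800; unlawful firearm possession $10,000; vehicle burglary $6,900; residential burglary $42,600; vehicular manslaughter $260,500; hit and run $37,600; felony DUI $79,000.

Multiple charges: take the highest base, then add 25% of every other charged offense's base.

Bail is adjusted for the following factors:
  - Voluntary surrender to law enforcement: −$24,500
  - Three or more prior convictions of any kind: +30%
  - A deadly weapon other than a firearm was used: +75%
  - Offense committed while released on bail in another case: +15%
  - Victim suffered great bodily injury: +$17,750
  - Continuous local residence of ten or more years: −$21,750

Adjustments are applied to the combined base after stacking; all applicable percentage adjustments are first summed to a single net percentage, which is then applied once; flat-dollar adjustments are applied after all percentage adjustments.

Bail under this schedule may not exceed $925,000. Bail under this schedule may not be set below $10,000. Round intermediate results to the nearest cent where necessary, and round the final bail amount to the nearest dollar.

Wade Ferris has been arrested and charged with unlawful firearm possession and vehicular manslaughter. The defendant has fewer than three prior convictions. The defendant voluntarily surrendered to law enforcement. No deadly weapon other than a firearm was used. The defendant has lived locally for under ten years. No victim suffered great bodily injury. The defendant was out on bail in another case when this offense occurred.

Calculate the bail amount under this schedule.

Base amounts from the schedule: unlawful firearm possession $10,000; vehicular manslaughter $260,500.
Stacking rule: highest base plus 25% of each additional charge. Highest is vehicular manslaughter at $260,500. Additional: $10,000 × 25% = $2,500. Combined base = $260,500 + $2,500 = $263,000.
Offense committed while released on bail in another case (+15%): $263,000 × 1.15 = $302,450.
Voluntary surrender to law enforcement (−$24,500 flat): $302,450 − $24,500 = $277,950.
$277,950 is within the $925,000 maximum.
$277,950 is at or above the $10,000 minimum.

$277,950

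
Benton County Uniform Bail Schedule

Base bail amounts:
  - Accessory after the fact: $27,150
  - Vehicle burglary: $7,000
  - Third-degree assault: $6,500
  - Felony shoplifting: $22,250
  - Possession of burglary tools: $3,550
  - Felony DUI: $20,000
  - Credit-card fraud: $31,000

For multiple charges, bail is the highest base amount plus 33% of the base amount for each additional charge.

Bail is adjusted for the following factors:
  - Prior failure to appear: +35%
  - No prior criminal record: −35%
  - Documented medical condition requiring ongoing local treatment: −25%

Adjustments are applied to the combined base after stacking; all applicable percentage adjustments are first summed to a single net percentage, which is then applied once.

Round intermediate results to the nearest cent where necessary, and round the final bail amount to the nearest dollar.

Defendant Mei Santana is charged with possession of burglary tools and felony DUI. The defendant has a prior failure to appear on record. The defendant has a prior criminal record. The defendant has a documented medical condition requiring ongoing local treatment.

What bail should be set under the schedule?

$23,289

Base amounts from the schedule: possession of burglary tools $3,550; felony DUI $20,000.
Stacking rule: highest base plus 33% of each additional charge. Highest is felony DUI at $20,000. Additional: $3,550 × 33% = $1,171.50. Combined base = $20,000 + $1,171.50 = $21,171.50.
Net percentage adjustment: +35% −25% = +10%. $21,171.50 × 1.1 = $23,288.65.
Rounded to the nearest dollar: $23,289.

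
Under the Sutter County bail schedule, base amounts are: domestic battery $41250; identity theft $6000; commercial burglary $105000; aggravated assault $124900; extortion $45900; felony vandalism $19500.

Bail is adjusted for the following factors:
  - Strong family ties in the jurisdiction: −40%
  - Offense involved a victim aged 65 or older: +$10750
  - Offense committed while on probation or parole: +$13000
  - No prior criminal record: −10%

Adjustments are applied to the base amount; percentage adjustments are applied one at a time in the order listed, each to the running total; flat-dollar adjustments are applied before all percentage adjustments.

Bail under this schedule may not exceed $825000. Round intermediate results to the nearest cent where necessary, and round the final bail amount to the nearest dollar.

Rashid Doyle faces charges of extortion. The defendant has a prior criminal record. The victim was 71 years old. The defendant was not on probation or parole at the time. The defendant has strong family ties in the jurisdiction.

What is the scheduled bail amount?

$33990

Base amounts from the schedule: extortion $45900.
Single charge. Combined base = $45900.
Offense involved a victim aged 65 or older (+$10750 flat): $45900 + $10750 = $56650.
Strong family ties in the jurisdiction (−40%): $56650 × 0.6 = $33990.
$33990 is within the $825000 maximum.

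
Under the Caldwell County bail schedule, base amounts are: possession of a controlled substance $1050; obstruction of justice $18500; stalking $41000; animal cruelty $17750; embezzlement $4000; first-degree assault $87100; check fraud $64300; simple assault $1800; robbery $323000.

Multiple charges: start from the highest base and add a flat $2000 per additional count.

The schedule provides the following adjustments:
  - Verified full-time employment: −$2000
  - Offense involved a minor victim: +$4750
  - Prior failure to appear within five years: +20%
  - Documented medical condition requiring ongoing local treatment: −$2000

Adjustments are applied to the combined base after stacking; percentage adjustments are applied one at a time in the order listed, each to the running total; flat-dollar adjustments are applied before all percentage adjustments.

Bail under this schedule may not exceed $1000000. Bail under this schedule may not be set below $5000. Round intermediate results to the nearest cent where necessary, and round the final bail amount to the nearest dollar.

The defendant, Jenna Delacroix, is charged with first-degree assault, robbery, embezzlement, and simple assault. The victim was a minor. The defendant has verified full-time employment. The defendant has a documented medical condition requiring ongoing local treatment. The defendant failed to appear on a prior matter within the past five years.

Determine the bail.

$395700

Base amounts from the schedule: first-degree assault $87100; robbery $323000; embezzlement $4000; simple assault $1800.
Stacking rule: highest base plus $2000 per additional charge. Highest is robbery at $323000; 3 additional charges → +$6000. Combined base = $329000.
Verified full-time employment (−$2000 flat): $329000 − $2000 = $327000.
Offense involved a minor victim (+$4750 flat): $327000 + $4750 = $331750.
Documented medical condition requiring ongoing local treatment (−$2000 flat): $331750 − $2000 = $329750.
Prior failure to appear within five years (+20%): $329750 × 1.2 = $395700.
$395700 is within the $1000000 maximum.
$395700 is at or above the $5000 minimum.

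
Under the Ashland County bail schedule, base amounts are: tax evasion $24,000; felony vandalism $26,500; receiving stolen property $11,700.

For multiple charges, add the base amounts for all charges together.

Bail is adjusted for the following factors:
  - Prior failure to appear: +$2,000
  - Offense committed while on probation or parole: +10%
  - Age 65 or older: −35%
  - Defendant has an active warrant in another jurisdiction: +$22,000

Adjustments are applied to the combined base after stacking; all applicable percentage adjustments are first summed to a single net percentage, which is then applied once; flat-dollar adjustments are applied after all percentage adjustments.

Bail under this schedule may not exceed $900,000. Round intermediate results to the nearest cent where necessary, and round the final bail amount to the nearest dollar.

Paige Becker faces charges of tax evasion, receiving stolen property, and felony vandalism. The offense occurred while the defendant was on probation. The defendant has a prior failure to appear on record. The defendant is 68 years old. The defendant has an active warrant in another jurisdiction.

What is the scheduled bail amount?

$70,650

Base amounts from the schedule: tax evasion $24,000; receiving stolen property $11,700; felony vandalism $26,500.
Stacking rule: sum of all bases. $24,000 + $11,700 + $26,500 = $62,200.
Net percentage adjustment: +10% −35% = −25%. $62,200 × 0.75 = $46,650.
Prior failure to appear (+$2,000 flat): $46,650 + $2,000 = $48,650.
Defendant has an active warrant in another jurisdiction (+$22,000 flat): $48,650 + $22,000 = $70,650.
$70,650 is within the $900,000 maximum.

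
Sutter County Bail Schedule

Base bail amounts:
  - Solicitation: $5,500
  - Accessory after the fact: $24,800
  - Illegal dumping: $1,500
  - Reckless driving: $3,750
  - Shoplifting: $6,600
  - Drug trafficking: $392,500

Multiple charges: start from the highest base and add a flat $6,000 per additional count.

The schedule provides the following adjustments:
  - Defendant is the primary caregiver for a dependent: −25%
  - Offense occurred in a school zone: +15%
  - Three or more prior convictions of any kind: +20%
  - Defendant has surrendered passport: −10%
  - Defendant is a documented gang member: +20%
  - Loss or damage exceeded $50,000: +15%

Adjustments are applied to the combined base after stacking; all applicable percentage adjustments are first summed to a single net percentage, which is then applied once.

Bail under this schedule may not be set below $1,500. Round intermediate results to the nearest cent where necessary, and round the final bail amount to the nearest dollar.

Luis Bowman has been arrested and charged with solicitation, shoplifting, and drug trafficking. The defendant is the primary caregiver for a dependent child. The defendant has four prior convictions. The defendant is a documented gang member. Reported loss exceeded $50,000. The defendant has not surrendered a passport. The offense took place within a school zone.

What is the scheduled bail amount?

$586,525

Base amounts from the schedule: solicitation $5,500; shoplifting $6,600; drug trafficking $392,500.
Stacking rule: highest base plus $6,000 per additional charge. Highest is drug trafficking at $392,500; 2 additional charges → +$12,000. Combined base = $404,500.
Net percentage adjustment: −25% +15% +20% +20% +15% = +45%. $404,500 × 1.45 = $586,525.
$586,525 is at or above the $1,500 minimum.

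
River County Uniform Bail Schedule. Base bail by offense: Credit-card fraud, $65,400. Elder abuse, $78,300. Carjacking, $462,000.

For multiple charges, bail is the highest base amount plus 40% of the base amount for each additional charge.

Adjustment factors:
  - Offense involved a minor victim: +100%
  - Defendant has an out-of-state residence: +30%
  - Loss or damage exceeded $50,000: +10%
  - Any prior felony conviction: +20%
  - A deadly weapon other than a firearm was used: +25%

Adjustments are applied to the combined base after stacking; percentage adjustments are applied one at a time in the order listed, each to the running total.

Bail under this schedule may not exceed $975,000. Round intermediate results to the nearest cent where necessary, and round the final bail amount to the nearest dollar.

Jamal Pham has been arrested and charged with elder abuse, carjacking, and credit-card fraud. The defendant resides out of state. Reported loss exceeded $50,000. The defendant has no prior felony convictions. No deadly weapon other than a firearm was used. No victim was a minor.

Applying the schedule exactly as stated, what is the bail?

$742,856

Base amounts from the schedule: elder abuse $78,300; carjacking $462,000; credit-card fraud $65,400.
Stacking rule: highest base plus 40% of each additional charge. Highest is carjacking at $462,000. Additional: $78,300 × 40% = $31,320; $65,400 × 40% = $26,160. Combined base = $462,000 + $57,480 = $519,480.
Defendant has an out-of-state residence (+30%): $519,480 × 1.3 = $675,324.
Loss or damage exceeded $50,000 (+10%): $675,324 × 1.1 = $742,856.40.
$742,856.40 is within the $975,000 maximum.
Rounded to the nearest dollar: $742,856.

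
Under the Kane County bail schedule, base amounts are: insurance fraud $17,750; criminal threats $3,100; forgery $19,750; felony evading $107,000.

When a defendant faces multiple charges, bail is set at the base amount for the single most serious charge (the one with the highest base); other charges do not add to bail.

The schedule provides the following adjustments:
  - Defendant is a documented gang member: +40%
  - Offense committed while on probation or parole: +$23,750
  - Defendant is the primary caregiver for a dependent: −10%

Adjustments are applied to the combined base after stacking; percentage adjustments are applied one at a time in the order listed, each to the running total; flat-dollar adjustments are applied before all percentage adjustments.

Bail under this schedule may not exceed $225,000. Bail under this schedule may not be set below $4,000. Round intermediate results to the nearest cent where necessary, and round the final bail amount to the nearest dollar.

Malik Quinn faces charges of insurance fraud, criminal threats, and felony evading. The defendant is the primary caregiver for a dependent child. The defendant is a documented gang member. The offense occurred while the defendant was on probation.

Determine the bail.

$164,745

Base amounts from the schedule: insurance fraud $17,750; criminal threats $3,100; felony evading $107,000.
Stacking rule: use the highest base only. Highest is felony evading at $107,000. Combined base = $107,000.
Offense committed while on probation or parole (+$23,750 flat): $107,000 + $23,750 = $130,750.
Defendant is a documented gang member (+40%): $130,750 × 1.4 = $183,050.
Defendant is the primary caregiver for a dependent (−10%): $183,050 × 0.9 = $164,745.
$164,745 is within the $225,000 maximum.
$164,745 is at or above the $4,000 minimum.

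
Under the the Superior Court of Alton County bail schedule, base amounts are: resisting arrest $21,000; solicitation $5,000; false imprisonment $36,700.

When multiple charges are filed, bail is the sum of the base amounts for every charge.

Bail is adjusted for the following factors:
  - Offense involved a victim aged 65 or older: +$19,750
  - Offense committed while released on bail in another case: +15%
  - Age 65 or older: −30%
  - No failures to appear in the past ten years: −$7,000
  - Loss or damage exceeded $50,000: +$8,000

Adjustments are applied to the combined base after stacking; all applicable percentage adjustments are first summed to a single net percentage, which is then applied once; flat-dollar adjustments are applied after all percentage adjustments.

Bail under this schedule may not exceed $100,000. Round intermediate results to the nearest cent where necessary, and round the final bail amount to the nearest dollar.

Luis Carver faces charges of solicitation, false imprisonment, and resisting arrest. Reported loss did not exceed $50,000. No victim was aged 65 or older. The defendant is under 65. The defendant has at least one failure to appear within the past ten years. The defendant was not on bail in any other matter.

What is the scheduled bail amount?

$62,700

Base amounts from the schedule: solicitation $5,000; false imprisonment $36,700; resisting arrest $21,000.
Stacking rule: sum of all bases. $5,000 + $36,700 + $21,000 = $62,700.
No adjustment factors apply to this defendant.
$62,700 is within the $100,000 maximum.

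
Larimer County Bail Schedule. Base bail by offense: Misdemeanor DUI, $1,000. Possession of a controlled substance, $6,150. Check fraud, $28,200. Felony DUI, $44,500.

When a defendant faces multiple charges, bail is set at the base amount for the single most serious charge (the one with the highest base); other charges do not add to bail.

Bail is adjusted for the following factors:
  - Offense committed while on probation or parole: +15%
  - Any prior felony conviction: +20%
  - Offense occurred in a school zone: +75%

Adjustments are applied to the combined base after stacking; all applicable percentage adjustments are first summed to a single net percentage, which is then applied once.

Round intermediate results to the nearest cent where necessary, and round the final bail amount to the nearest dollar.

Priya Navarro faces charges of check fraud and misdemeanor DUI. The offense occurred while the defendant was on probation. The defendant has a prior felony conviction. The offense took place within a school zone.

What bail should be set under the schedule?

$59,220

Base amounts from the schedule: check fraud $28,200; misdemeanor DUI $1,000.
Stacking rule: use the highest base only. Highest is check fraud at $28,200. Combined base = $28,200.
Net percentage adjustment: +15% +20% +75% = +110%. $28,200 × 2.1 = $59,220.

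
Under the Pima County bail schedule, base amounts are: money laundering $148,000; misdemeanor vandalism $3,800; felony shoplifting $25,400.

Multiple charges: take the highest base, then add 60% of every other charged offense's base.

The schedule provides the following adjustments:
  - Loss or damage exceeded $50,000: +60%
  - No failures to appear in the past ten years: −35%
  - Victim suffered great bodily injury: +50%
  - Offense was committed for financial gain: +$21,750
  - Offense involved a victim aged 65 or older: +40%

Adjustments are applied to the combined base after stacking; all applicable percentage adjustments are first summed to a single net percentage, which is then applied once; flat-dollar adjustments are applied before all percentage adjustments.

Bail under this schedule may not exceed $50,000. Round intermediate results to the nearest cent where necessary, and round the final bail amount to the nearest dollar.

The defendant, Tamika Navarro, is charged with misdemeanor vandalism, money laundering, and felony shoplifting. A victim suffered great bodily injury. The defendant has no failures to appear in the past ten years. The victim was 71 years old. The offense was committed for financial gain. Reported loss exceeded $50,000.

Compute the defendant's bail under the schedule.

Base amounts from the schedule: misdemeanor vandalism $3,800; money laundering $148,000; felony shoplifting $25,400.
Stacking rule: highest base plus 60% of each additional charge. Highest is money laundering at $148,000. Additional: $3,800 × 60% = $2,280; $25,400 × 60% = $15,240. Combined base = $148,000 + $17,520 = $165,520.
Offense was committed for financial gain (+$21,750 flat): $165,520 + $21,750 = $187,270.
Net percentage adjustment: +60% −35% +50% +40% = +115%. $187,270 × 2.15 = $402,630.50.
Result $402,630.50 exceeds the maximum of $50,000; bail is capped at $50,000.

$50,000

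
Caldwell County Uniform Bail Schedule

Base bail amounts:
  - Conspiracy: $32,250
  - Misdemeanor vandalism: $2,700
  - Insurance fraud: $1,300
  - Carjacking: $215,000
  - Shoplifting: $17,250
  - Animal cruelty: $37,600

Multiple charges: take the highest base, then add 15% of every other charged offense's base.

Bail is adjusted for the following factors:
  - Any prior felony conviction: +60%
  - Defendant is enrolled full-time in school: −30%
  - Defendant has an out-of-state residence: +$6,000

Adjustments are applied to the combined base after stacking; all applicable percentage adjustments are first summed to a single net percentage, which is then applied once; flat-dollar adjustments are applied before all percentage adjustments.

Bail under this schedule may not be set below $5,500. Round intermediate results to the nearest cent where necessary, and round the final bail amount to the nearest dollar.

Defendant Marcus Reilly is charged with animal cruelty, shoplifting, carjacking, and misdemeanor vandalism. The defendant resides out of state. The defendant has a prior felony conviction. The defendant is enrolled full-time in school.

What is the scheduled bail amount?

Base amounts from the schedule: animal cruelty $37,600; shoplifting $17,250; carjacking $215,000; misdemeanor vandalism $2,700.
Stacking rule: highest base plus 15% of each additional charge. Highest is carjacking at $215,000. Additional: $37,600 × 15% = $5,640; $17,250 × 15% = $2,587.50; $2,700 × 15% = $405. Combined base = $215,000 + $8,632.50 = $223,632.50.
Defendant has an out-of-state residence (+$6,000 flat): $223,632.50 + $6,000 = $229,632.50.
Net percentage adjustment: +60% −30% = +30%. $229,632.50 × 1.3 = $298,522.25.
$298,522.25 is at or above the $5,500 minimum.
Rounded to the nearest dollar: $298,522.

$298,522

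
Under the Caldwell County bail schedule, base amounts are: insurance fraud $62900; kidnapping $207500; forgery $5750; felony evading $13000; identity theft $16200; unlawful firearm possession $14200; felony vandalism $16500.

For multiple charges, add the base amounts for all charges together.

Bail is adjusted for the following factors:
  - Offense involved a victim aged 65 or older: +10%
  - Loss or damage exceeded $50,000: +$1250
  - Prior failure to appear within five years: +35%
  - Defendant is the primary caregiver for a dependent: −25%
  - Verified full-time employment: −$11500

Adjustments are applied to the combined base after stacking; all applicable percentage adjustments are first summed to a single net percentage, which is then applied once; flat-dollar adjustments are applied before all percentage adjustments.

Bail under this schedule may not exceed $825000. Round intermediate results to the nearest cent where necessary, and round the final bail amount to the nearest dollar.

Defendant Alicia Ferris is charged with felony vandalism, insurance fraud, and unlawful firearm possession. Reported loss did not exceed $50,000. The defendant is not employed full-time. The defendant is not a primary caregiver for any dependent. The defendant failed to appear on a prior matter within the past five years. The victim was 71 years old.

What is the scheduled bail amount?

$135720

Base amounts from the schedule: felony vandalism $16500; insurance fraud $62900; unlawful firearm possession $14200.
Stacking rule: sum of all bases. $16500 + $62900 + $14200 = $93600.
Net percentage adjustment: +10% +35% = +45%. $93600 × 1.45 = $135720.
$135720 is within the $825000 maximum.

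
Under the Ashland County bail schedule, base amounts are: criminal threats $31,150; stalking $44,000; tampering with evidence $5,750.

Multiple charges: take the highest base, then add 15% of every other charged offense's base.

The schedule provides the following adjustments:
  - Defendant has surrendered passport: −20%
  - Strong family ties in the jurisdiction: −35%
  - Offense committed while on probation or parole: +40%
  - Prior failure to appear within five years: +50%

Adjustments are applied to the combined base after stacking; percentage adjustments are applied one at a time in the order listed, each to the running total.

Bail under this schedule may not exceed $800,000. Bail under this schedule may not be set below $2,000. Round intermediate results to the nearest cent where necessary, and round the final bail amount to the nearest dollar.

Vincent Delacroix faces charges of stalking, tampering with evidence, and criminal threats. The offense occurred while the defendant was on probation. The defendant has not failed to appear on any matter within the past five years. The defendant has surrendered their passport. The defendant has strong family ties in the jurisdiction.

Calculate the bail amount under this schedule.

$36,061

Base amounts from the schedule: stalking $44,000; tampering with evidence $5,750; criminal threats $31,150.
Stacking rule: highest base plus 15% of each additional charge. Highest is stalking at $44,000. Additional: $5,750 × 15% = $862.50; $31,150 × 15% = $4,672.50. Combined base = $44,000 + $5,535 = $49,535.
Defendant has surrendered passport (−20%): $49,535 × 0.8 = $39,628.
Strong family ties in the jurisdiction (−35%): $39,628 × 0.65 = $25,758.20.
Offense committed while on probation or parole (+40%): $25,758.20 × 1.4 = $36,061.48.
$36,061.48 is within the $800,000 maximum.
$36,061.48 is at or above the $2,000 minimum.
Rounded to the nearest dollar: $36,061.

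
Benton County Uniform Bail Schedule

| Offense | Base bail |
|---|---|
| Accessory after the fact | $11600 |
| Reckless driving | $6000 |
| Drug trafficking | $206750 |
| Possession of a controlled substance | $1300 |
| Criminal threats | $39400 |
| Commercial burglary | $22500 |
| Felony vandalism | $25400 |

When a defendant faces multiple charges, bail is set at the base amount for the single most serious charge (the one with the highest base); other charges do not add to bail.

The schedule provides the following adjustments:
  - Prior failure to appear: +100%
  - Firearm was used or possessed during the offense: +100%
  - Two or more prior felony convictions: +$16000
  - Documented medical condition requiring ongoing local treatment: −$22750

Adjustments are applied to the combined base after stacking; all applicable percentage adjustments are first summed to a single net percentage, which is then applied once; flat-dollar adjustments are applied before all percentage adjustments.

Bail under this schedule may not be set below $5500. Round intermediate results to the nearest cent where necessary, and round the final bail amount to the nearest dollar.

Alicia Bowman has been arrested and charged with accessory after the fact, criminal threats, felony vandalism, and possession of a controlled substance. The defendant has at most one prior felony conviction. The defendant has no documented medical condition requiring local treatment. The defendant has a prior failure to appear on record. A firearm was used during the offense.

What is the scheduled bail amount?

Base amounts from the schedule: accessory after the fact $11600; criminal threats $39400; felony vandalism $25400; possession of a controlled substance $1300.
Stacking rule: use the highest base only. Highest is criminal threats at $39400. Combined base = $39400.
Net percentage adjustment: +100% +100% = +200%. $39400 × 3 = $118200.
$118200 is at or above the $5500 minimum.

$118200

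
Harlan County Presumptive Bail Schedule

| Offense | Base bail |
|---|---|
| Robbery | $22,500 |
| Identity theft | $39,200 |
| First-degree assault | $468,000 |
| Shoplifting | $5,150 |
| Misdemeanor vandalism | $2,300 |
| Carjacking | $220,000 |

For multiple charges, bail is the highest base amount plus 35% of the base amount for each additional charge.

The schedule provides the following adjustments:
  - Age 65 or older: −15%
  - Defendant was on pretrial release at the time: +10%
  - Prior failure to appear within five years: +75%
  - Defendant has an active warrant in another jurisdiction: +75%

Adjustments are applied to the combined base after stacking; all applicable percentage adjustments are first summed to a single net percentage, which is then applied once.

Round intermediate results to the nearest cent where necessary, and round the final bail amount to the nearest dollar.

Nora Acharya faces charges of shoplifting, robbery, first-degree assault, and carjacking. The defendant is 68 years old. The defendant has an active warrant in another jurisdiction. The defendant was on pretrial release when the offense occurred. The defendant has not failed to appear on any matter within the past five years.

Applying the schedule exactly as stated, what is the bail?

Base amounts from the schedule: shoplifting $5,150; robbery $22,500; first-degree assault $468,000; carjacking $220,000.
Stacking rule: highest base plus 35% of each additional charge. Highest is first-degree assault at $468,000. Additional: $5,150 × 35% = $1,802.50; $22,500 × 35% = $7,875; $220,000 × 35% = $77,000. Combined base = $468,000 + $86,677.50 = $554,677.50.
Net percentage adjustment: −15% +10% +75% = +70%. $554,677.50 × 1.7 = $942,951.75.
Rounded to the nearest dollar: $942,952.

$942,952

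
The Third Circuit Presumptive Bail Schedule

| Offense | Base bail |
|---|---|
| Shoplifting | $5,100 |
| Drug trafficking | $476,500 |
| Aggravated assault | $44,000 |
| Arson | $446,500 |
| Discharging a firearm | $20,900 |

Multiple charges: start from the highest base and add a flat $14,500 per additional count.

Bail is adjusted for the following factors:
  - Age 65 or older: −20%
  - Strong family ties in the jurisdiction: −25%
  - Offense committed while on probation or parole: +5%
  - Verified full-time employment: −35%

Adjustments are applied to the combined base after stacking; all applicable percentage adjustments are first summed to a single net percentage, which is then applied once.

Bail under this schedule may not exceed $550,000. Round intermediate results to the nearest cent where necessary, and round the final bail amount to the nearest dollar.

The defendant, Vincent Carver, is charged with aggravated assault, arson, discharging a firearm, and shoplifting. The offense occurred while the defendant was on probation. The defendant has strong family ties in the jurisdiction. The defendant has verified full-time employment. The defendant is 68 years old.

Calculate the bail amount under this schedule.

Base amounts from the schedule: aggravated assault $44,000; arson $446,500; discharging a firearm $20,900; shoplifting $5,100.
Stacking rule: highest base plus $14,500 per additional charge. Highest is arson at $446,500; 3 additional charges → +$43,500. Combined base = $490,000.
Net percentage adjustment: −20% −25% +5% −35% = −75%. $490,000 × 0.25 = $122,500.
$122,500 is within the $550,000 maximum.

$122,500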